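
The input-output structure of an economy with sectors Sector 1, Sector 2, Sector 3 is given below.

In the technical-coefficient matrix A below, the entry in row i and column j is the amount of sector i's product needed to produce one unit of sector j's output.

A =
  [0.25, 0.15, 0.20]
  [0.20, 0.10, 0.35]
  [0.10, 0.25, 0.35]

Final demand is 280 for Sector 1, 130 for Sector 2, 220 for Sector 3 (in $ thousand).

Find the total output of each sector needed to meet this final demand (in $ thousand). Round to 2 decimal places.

I − A =
  [   0.75    -0.15    -0.20]
  [  -0.20     0.90    -0.35]
  [  -0.10    -0.25     0.65]
Cofactors of I−A, C_ij = (−1)^(i+j)·(minor ij) (rows/columns in the sector order above):
  C_11 = (0.90)(0.65) − (-0.35)(-0.25) = 0.4975
  C_12 = −[(-0.20)(0.65) − (-0.35)(-0.10)] = 0.1650
  C_13 = (-0.20)(-0.25) − (0.90)(-0.10) = 0.1400
  C_21 = −[(-0.15)(0.65) − (-0.20)(-0.25)] = 0.1475
  C_22 = (0.75)(0.65) − (-0.20)(-0.10) = 0.4675
  C_23 = −[(0.75)(-0.25) − (-0.15)(-0.10)] = 0.2025
  C_31 = (-0.15)(-0.35) − (-0.20)(0.90) = 0.2325
  C_32 = −[(0.75)(-0.35) − (-0.20)(-0.20)] = 0.3025
  C_33 = (0.75)(0.90) − (-0.15)(-0.20) = 0.6450
det(I−A) = Σ_j (I−A)_1j·C_1j = (0.75)(0.4975) + (-0.15)(0.1650) + (-0.20)(0.1400) = 0.320375
adj(I−A) = Cᵀ =
  [ 0.4975   0.1475   0.2325]
  [ 0.1650   0.4675   0.3025]
  [ 0.1400   0.2025   0.6450]
(I − A)⁻¹ = adj(I−A) / det(I−A) ≈
  [   1.5529     0.4604     0.7257]
  [   0.5150     1.4592     0.9442]
  [   0.4370     0.6321     2.0133]
x = (I − A)⁻¹ d = adj(I−A)·d / det(I−A), with det(I−A) = 0.320375:
  x_1 = (0.4975·280 + 0.1475·130 + 0.2325·220) / 0.320375 = 209.625 / 0.320375 ≈ 654.31
  x_2 = (0.1650·280 + 0.4675·130 + 0.3025·220) / 0.320375 = 173.525 / 0.320375 ≈ 541.63
  x_3 = (0.1400·280 + 0.2025·130 + 0.6450·220) / 0.320375 = 207.425 / 0.320375 ≈ 647.44

x_1 = 654.31, x_2 = 541.63, x_3 = 647.44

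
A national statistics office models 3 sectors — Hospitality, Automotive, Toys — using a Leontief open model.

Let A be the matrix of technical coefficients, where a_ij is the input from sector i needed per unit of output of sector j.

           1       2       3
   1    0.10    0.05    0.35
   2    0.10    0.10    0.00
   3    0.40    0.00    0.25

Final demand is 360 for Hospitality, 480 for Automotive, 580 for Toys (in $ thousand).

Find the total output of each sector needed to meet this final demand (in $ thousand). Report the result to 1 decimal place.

I − A =
  [   0.90    -0.05    -0.35]
  [  -0.10     0.90     0.00]
  [  -0.40     0.00     0.75]
Cofactors of I−A, C_ij = (−1)^(i+j)·(minor ij) (rows/columns in the sector order above):
  C_11 = (0.90)(0.75) − (0.00)(0.00) = 0.6750
  C_12 = −[(-0.10)(0.75) − (0.00)(-0.40)] = 0.0750
  C_13 = (-0.10)(0.00) − (0.90)(-0.40) = 0.3600
  C_21 = −[(-0.05)(0.75) − (-0.35)(0.00)] = 0.0375
  C_22 = (0.90)(0.75) − (-0.35)(-0.40) = 0.5350
  C_23 = −[(0.90)(0.00) − (-0.05)(-0.40)] = 0.0200
  C_31 = (-0.05)(0.00) − (-0.35)(0.90) = 0.3150
  C_32 = −[(0.90)(0.00) − (-0.35)(-0.10)] = 0.0350
  C_33 = (0.90)(0.90) − (-0.05)(-0.10) = 0.8050
det(I−A) = Σ_j (I−A)_1j·C_1j = (0.90)(0.6750) + (-0.05)(0.0750) + (-0.35)(0.3600) = 0.47775
adj(I−A) = Cᵀ =
  [ 0.6750   0.0375   0.3150]
  [ 0.0750   0.5350   0.0350]
  [ 0.3600   0.0200   0.8050]
(I − A)⁻¹ = adj(I−A) / det(I−A) ≈
  [   1.4129     0.0785     0.6593]
  [   0.1570     1.1198     0.0733]
  [   0.7535     0.0419     1.6850]
x = (I − A)⁻¹ d = adj(I−A)·d / det(I−A), with det(I−A) = 0.47775:
  x_1 = (0.6750·360 + 0.0375·480 + 0.3150·580) / 0.47775 = 443.70 / 0.47775 ≈ 928.7
  x_2 = (0.0750·360 + 0.5350·480 + 0.0350·580) / 0.47775 = 304.10 / 0.47775 ≈ 636.5
  x_3 = (0.3600·360 + 0.0200·480 + 0.8050·580) / 0.47775 = 606.10 / 0.47775 ≈ 1268.7

x_1 = 928.7, x_2 = 636.5, x_3 = 1268.7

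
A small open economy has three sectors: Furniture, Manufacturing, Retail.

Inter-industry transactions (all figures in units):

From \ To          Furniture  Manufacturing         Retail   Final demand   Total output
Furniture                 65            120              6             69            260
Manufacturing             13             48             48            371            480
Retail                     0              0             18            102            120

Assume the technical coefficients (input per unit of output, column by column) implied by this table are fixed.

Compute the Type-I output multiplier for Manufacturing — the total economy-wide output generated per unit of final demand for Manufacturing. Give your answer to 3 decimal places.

Technical coefficients a_ij = z_ij / X_j:
  a_FF = 65/260 = 0.25, a_MF = 13/260 = 0.05, a_RF = 0/260 = 0.00
  a_FM = 120/480 = 0.25, a_MM = 48/480 = 0.10, a_RM = 0/480 = 0.00
  a_FR = 6/120 = 0.05, a_MR = 48/120 = 0.40, a_RR = 18/120 = 0.15
I − A =
  [   0.75    -0.25    -0.05]
  [  -0.05     0.90    -0.40]
  [   0.00     0.00     0.85]
Cofactors of I−A, C_ij = (−1)^(i+j)·(minor ij) (rows/columns in the sector order above):
  C_11 = (0.90)(0.85) − (-0.40)(0.00) = 0.7650
  C_12 = −[(-0.05)(0.85) − (-0.40)(0.00)] = 0.0425
  C_13 = (-0.05)(0.00) − (0.90)(0.00) = 0.0000
  C_21 = −[(-0.25)(0.85) − (-0.05)(0.00)] = 0.2125
  C_22 = (0.75)(0.85) − (-0.05)(0.00) = 0.6375
  C_23 = −[(0.75)(0.00) − (-0.25)(0.00)] = 0.0000
  C_31 = (-0.25)(-0.40) − (-0.05)(0.90) = 0.1450
  C_32 = −[(0.75)(-0.40) − (-0.05)(-0.05)] = 0.3025
  C_33 = (0.75)(0.90) − (-0.25)(-0.05) = 0.6625
det(I−A) = Σ_j (I−A)_1j·C_1j = (0.75)(0.7650) + (-0.25)(0.0425) + (-0.05)(0.0000) = 0.563125
adj(I−A) = Cᵀ =
  [ 0.7650   0.2125   0.1450]
  [ 0.0425   0.6375   0.3025]
  [ 0.0000   0.0000   0.6625]
(I − A)⁻¹ = adj(I−A) / det(I−A) ≈
  [   1.3585     0.3774     0.2575]
  [   0.0755     1.1321     0.5372]
  [   0.0000     0.0000     1.1765]
The output multiplier for sector j is the column-j sum of the Leontief inverse (I − A)⁻¹ = adj(I−A) / det(I−A).
Column M of adj(I−A): (0.2125, 0.6375, 0.0000); det(I−A) = 0.563125.
m_M = (0.2125 + 0.6375 + 0.0000) / 0.563125 = 0.85 / 0.563125 ≈ 1.509.

m_M = 1.509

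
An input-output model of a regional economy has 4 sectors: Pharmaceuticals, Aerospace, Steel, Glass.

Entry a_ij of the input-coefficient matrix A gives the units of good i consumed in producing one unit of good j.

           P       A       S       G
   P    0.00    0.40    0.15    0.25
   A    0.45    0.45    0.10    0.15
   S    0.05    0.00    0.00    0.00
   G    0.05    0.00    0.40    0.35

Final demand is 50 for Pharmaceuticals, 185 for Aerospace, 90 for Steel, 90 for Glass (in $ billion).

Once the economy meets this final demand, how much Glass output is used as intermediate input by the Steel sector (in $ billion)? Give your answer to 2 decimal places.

I − A =
  [   1.00    -0.40    -0.15    -0.25]
  [  -0.45     0.55    -0.10    -0.15]
  [  -0.05     0.00     1.00     0.00]
  [  -0.05     0.00    -0.40     0.65]
Compute the cofactors C_ij = (−1)^(i+j)·(3×3 minor ij) of I−A; the adjugate is their transpose:
adj(I−A) = Cᵀ =
  [ 0.357500   0.260000   0.158625   0.197500]
  [ 0.306250   0.627625   0.213750   0.262625]
  [ 0.017875   0.013000   0.230625   0.009875]
  [ 0.038500   0.028000   0.154125   0.363875]
det(I−A) = Σ_j (I−A)_1j·C_1j = (1.00)(0.357500) + (-0.40)(0.306250) + (-0.15)(0.017875) + (-0.25)(0.038500) = 0.22269375
(I − A)⁻¹ = adj(I−A) / det(I−A) ≈
  [   1.6053     1.1675     0.7123     0.8869]
  [   1.3752     2.8183     0.9598     1.1793]
  [   0.0803     0.0584     1.0356     0.0443]
  [   0.1729     0.1257     0.6921     1.6340]
First solve x = (I − A)⁻¹ d = adj(I−A)·d / det(I−A); in particular x_S = (0.017875·50 + 0.013000·185 + 0.230625·90 + 0.009875·90) / 0.22269375 = 24.94375 / 0.22269375 ≈ 112.0092.
Intermediate flow from G to S: z_GS = a_GS · x_S = 0.40 × 24.94375 / 0.22269375 = 9.9775 / 0.22269375 ≈ 44.80.

z_GS = 44.80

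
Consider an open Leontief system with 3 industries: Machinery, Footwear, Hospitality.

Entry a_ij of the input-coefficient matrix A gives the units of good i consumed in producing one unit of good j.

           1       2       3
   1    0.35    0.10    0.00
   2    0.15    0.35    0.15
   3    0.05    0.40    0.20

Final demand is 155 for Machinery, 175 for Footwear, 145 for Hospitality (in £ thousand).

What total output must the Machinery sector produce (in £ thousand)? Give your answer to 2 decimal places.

x_1 = 305.59

I − A =
  [   0.65    -0.10     0.00]
  [  -0.15     0.65    -0.15]
  [  -0.05    -0.40     0.80]
Cofactors of I−A, C_ij = (−1)^(i+j)·(minor ij) (rows/columns in the sector order above):
  C_11 = (0.65)(0.80) − (-0.15)(-0.40) = 0.4600
  C_12 = −[(-0.15)(0.80) − (-0.15)(-0.05)] = 0.1275
  C_13 = (-0.15)(-0.40) − (0.65)(-0.05) = 0.0925
  C_21 = −[(-0.10)(0.80) − (0.00)(-0.40)] = 0.0800
  C_22 = (0.65)(0.80) − (0.00)(-0.05) = 0.5200
  C_23 = −[(0.65)(-0.40) − (-0.10)(-0.05)] = 0.2650
  C_31 = (-0.10)(-0.15) − (0.00)(0.65) = 0.0150
  C_32 = −[(0.65)(-0.15) − (0.00)(-0.15)] = 0.0975
  C_33 = (0.65)(0.65) − (-0.10)(-0.15) = 0.4075
det(I−A) = Σ_j (I−A)_1j·C_1j = (0.65)(0.4600) + (-0.10)(0.1275) + (0.00)(0.0925) = 0.28625
adj(I−A) = Cᵀ =
  [ 0.4600   0.0800   0.0150]
  [ 0.1275   0.5200   0.0975]
  [ 0.0925   0.2650   0.4075]
(I − A)⁻¹ = adj(I−A) / det(I−A) ≈
  [   1.6070     0.2795     0.0524]
  [   0.4454     1.8166     0.3406]
  [   0.3231     0.9258     1.4236]
x = (I − A)⁻¹ d = adj(I−A)·d / det(I−A), with det(I−A) = 0.28625:
  x_1 = (0.4600·155 + 0.0800·175 + 0.0150·145) / 0.28625 = 87.475 / 0.28625 ≈ 305.59
  x_2 = (0.1275·155 + 0.5200·175 + 0.0975·145) / 0.28625 = 124.90 / 0.28625 ≈ 436.33
  x_3 = (0.0925·155 + 0.2650·175 + 0.4075·145) / 0.28625 = 119.80 / 0.28625 ≈ 418.52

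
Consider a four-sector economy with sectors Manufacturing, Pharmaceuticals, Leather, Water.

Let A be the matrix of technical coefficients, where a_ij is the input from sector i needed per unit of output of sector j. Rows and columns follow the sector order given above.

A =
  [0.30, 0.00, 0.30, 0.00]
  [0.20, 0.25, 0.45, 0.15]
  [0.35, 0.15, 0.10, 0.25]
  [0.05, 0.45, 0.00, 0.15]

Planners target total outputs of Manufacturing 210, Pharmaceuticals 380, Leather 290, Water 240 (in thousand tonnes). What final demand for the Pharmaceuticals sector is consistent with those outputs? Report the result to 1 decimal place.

I − A =
  [   0.70     0.00    -0.30     0.00]
  [  -0.20     0.75    -0.45    -0.15]
  [  -0.35    -0.15     0.90    -0.25]
  [  -0.05    -0.45     0.00     0.85]
d = (I − A) x:
  d_1 = (+0.70)·210 + (+0.00)·380 + (-0.30)·290 + (+0.00)·240 = 60.0
  d_2 = (-0.20)·210 + (+0.75)·380 + (-0.45)·290 + (-0.15)·240 = 76.5
  d_3 = (-0.35)·210 + (-0.15)·380 + (+0.90)·290 + (-0.25)·240 = 70.5
  d_4 = (-0.05)·210 + (-0.45)·380 + (+0.00)·290 + (+0.85)·240 = 22.5

d_2 = 76.5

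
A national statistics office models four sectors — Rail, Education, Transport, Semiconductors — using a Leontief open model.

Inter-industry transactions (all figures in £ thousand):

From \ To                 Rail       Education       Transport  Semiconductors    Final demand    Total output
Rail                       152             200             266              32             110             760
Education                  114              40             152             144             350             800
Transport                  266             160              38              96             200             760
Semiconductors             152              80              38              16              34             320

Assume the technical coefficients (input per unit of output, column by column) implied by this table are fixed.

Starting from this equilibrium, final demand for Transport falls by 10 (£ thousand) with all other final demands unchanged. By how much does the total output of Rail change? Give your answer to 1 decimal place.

Technical coefficients a_ij = z_ij / X_j:
  a_11 = 152/760 = 0.20, a_21 = 114/760 = 0.15, a_31 = 266/760 = 0.35, a_41 = 152/760 = 0.20
  a_12 = 200/800 = 0.25, a_22 = 40/800 = 0.05, a_32 = 160/800 = 0.20, a_42 = 80/800 = 0.10
  a_13 = 266/760 = 0.35, a_23 = 152/760 = 0.20, a_33 = 38/760 = 0.05, a_43 = 38/760 = 0.05
  a_14 = 32/320 = 0.10, a_24 = 144/320 = 0.45, a_34 = 96/320 = 0.30, a_44 = 16/320 = 0.05
I − A =
  [   0.80    -0.25    -0.35    -0.10]
  [  -0.15     0.95    -0.20    -0.45]
  [  -0.35    -0.20     0.95    -0.30]
  [  -0.20    -0.10    -0.05     0.95]
Compute the cofactors C_ij = (−1)^(i+j)·(3×3 minor ij) of I−A; the adjugate is their transpose:
adj(I−A) = Cᵀ =
  [ 0.751875   0.309375   0.360000   0.339375]
  [ 0.305000   0.551875   0.248125   0.371875]
  [ 0.408125   0.273625   0.607375   0.364375]
  [ 0.211875   0.137625   0.133875   0.510000]
det(I−A) = Σ_j (I−A)_1j·C_1j = (0.80)(0.751875) + (-0.25)(0.305000) + (-0.35)(0.408125) + (-0.10)(0.211875) = 0.36121875
(I − A)⁻¹ = adj(I−A) / det(I−A) ≈
  [   2.0815     0.8565     0.9966     0.9395]
  [   0.8444     1.5278     0.6869     1.0295]
  [   1.1299     0.7575     1.6815     1.0087]
  [   0.5866     0.3810     0.3706     1.4119]
Δx = (I − A)⁻¹ Δd with Δd having -10 in the Transport component and 0 elsewhere.
So Δx_1 = L_13 · (-10), where L_13 = adj(I−A)_13 / det(I−A) = 0.360000 / 0.36121875.
Δx_1 = 0.360000 × (-10) / 0.36121875 = -3.60 / 0.36121875 ≈ -10.0.

Δx_1 = -10.0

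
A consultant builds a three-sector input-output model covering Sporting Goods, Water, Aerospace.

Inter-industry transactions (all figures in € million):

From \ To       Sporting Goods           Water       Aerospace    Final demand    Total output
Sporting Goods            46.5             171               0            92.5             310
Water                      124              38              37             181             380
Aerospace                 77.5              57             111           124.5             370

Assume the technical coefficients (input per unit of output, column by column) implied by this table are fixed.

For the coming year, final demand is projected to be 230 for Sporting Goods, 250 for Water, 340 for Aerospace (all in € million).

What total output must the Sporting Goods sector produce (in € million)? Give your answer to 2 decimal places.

Technical coefficients a_ij = z_ij / X_j:
  a_SS = 46.5/310 = 0.15, a_WS = 124/310 = 0.40, a_AS = 77.5/310 = 0.25
  a_SW = 171/380 = 0.45, a_WW = 38/380 = 0.10, a_AW = 57/380 = 0.15
  a_SA = 0/370 = 0.00, a_WA = 37/370 = 0.10, a_AA = 111/370 = 0.30
I − A =
  [   0.85    -0.45     0.00]
  [  -0.40     0.90    -0.10]
  [  -0.25    -0.15     0.70]
Cofactors of I−A, C_ij = (−1)^(i+j)·(minor ij) (rows/columns in the sector order above):
  C_11 = (0.90)(0.70) − (-0.10)(-0.15) = 0.6150
  C_12 = −[(-0.40)(0.70) − (-0.10)(-0.25)] = 0.3050
  C_13 = (-0.40)(-0.15) − (0.90)(-0.25) = 0.2850
  C_21 = −[(-0.45)(0.70) − (0.00)(-0.15)] = 0.3150
  C_22 = (0.85)(0.70) − (0.00)(-0.25) = 0.5950
  C_23 = −[(0.85)(-0.15) − (-0.45)(-0.25)] = 0.2400
  C_31 = (-0.45)(-0.10) − (0.00)(0.90) = 0.0450
  C_32 = −[(0.85)(-0.10) − (0.00)(-0.40)] = 0.0850
  C_33 = (0.85)(0.90) − (-0.45)(-0.40) = 0.5850
det(I−A) = Σ_j (I−A)_1j·C_1j = (0.85)(0.6150) + (-0.45)(0.3050) + (0.00)(0.2850) = 0.3855
adj(I−A) = Cᵀ =
  [ 0.6150   0.3150   0.0450]
  [ 0.3050   0.5950   0.0850]
  [ 0.2850   0.2400   0.5850]
(I − A)⁻¹ = adj(I−A) / det(I−A) ≈
  [   1.5953     0.8171     0.1167]
  [   0.7912     1.5435     0.2205]
  [   0.7393     0.6226     1.5175]
x = (I − A)⁻¹ d = adj(I−A)·d / det(I−A), with det(I−A) = 0.3855:
  x_S = (0.6150·230 + 0.3150·250 + 0.0450·340) / 0.3855 = 235.50 / 0.3855 ≈ 610.89
  x_W = (0.3050·230 + 0.5950·250 + 0.0850·340) / 0.3855 = 247.80 / 0.3855 ≈ 642.80
  x_A = (0.2850·230 + 0.2400·250 + 0.5850·340) / 0.3855 = 324.45 / 0.3855 ≈ 841.63

x_S = 610.89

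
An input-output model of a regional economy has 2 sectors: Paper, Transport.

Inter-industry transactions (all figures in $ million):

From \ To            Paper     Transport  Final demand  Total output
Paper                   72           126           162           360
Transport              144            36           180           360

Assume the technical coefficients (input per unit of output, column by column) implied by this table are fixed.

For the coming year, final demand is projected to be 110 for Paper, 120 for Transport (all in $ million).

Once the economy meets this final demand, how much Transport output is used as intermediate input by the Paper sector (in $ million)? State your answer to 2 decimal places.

z_TP = 97.24

Technical coefficients a_ij = z_ij / X_j:
  a_PP = 72/360 = 0.20, a_TP = 144/360 = 0.40
  a_PT = 126/360 = 0.35, a_TT = 36/360 = 0.10
I − A =
  [   0.80    -0.35]
  [  -0.40     0.90]
det(I−A) = (0.80)(0.90) − (-0.35)(-0.40) = 0.5800
adj(I−A) = [[0.90, 0.35], [0.40, 0.80]]
(I − A)⁻¹ = adj(I−A) / det(I−A) ≈
  [   1.5517     0.6034]
  [   0.6897     1.3793]
First solve x = (I − A)⁻¹ d = adj(I−A)·d / det(I−A); in particular x_P = (0.90·110 + 0.35·120) / 0.5800 = 141.00 / 0.5800 ≈ 243.1034.
Intermediate flow from T to P: z_TP = a_TP · x_P = 0.40 × 141.00 / 0.5800 = 56.40 / 0.5800 ≈ 97.24.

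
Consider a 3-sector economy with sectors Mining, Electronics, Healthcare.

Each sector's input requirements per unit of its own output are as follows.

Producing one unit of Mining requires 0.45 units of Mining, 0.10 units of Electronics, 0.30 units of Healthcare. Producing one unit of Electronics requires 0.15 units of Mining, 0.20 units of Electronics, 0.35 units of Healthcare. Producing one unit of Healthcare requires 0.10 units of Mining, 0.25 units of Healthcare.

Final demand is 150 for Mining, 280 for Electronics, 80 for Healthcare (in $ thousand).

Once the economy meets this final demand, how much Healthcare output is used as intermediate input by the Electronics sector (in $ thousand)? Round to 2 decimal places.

I − A =
  [   0.55    -0.15    -0.10]
  [  -0.10     0.80     0.00]
  [  -0.30    -0.35     0.75]
Cofactors of I−A, C_ij = (−1)^(i+j)·(minor ij) (rows/columns in the sector order above):
  C_11 = (0.80)(0.75) − (0.00)(-0.35) = 0.6000
  C_12 = −[(-0.10)(0.75) − (0.00)(-0.30)] = 0.0750
  C_13 = (-0.10)(-0.35) − (0.80)(-0.30) = 0.2750
  C_21 = −[(-0.15)(0.75) − (-0.10)(-0.35)] = 0.1475
  C_22 = (0.55)(0.75) − (-0.10)(-0.30) = 0.3825
  C_23 = −[(0.55)(-0.35) − (-0.15)(-0.30)] = 0.2375
  C_31 = (-0.15)(0.00) − (-0.10)(0.80) = 0.0800
  C_32 = −[(0.55)(0.00) − (-0.10)(-0.10)] = 0.0100
  C_33 = (0.55)(0.80) − (-0.15)(-0.10) = 0.4250
det(I−A) = Σ_j (I−A)_1j·C_1j = (0.55)(0.6000) + (-0.15)(0.0750) + (-0.10)(0.2750) = 0.29125
adj(I−A) = Cᵀ =
  [ 0.6000   0.1475   0.0800]
  [ 0.0750   0.3825   0.0100]
  [ 0.2750   0.2375   0.4250]
(I − A)⁻¹ = adj(I−A) / det(I−A) ≈
  [   2.0601     0.5064     0.2747]
  [   0.2575     1.3133     0.0343]
  [   0.9442     0.8155     1.4592]
First solve x = (I − A)⁻¹ d = adj(I−A)·d / det(I−A); in particular x_E = (0.0750·150 + 0.3825·280 + 0.0100·80) / 0.29125 = 119.15 / 0.29125 ≈ 409.0987.
Intermediate flow from H to E: z_HE = a_HE · x_E = 0.35 × 119.15 / 0.29125 = 41.7025 / 0.29125 ≈ 143.18.

z_HE = 143.18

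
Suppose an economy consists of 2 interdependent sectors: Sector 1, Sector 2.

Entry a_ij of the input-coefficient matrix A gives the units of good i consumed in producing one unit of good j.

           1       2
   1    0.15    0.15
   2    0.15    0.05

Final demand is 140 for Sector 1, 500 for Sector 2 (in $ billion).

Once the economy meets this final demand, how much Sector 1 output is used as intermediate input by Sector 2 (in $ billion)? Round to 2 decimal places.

I − A =
  [   0.85    -0.15]
  [  -0.15     0.95]
det(I−A) = (0.85)(0.95) − (-0.15)(-0.15) = 0.7850
adj(I−A) = [[0.95, 0.15], [0.15, 0.85]]
(I − A)⁻¹ = adj(I−A) / det(I−A) ≈
  [   1.2102     0.1911]
  [   0.1911     1.0828]
First solve x = (I − A)⁻¹ d = adj(I−A)·d / det(I−A); in particular x_2 = (0.15·140 + 0.85·500) / 0.7850 = 446.00 / 0.7850 ≈ 568.1529.
Intermediate flow from 1 to 2: z_12 = a_12 · x_2 = 0.15 × 446.00 / 0.7850 = 66.90 / 0.7850 ≈ 85.22.

z_12 = 85.22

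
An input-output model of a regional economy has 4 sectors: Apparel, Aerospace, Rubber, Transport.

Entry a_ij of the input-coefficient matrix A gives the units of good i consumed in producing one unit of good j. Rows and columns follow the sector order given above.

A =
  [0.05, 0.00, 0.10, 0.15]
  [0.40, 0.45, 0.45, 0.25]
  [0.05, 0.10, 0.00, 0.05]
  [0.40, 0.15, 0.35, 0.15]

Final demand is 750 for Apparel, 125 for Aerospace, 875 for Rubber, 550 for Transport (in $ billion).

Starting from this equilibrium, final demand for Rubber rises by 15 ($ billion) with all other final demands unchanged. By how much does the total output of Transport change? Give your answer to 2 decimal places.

I − A =
  [   0.95     0.00    -0.10    -0.15]
  [  -0.40     0.55    -0.45    -0.25]
  [  -0.05    -0.10     1.00    -0.05]
  [  -0.40    -0.15    -0.35     0.85]
Compute the cofactors C_ij = (−1)^(i+j)·(3×3 minor ij) of I−A; the adjugate is their transpose:
adj(I−A) = Cᵀ =
  [ 0.3700   0.0370   0.0820   0.0810]
  [ 0.4655   0.7220   0.4845   0.3230]
  [ 0.0795   0.0830   0.3665   0.0600]
  [ 0.2890   0.1790   0.2750   0.4730]
det(I−A) = Σ_j (I−A)_1j·C_1j = (0.95)(0.3700) + (0.00)(0.4655) + (-0.10)(0.0795) + (-0.15)(0.2890) = 0.3002
(I − A)⁻¹ = adj(I−A) / det(I−A) ≈
  [   1.2325     0.1233     0.2732     0.2698]
  [   1.5506     2.4051     1.6139     1.0759]
  [   0.2648     0.2765     1.2209     0.1999]
  [   0.9627     0.5963     0.9161     1.5756]
Δx = (I − A)⁻¹ Δd with Δd having +15 in the Rubber component and 0 elsewhere.
So Δx_4 = L_43 · (+15), where L_43 = adj(I−A)_43 / det(I−A) = 0.2750 / 0.3002.
Δx_4 = 0.2750 × (+15) / 0.3002 = 4.125 / 0.3002 ≈ 13.74.

Δx_4 = 13.74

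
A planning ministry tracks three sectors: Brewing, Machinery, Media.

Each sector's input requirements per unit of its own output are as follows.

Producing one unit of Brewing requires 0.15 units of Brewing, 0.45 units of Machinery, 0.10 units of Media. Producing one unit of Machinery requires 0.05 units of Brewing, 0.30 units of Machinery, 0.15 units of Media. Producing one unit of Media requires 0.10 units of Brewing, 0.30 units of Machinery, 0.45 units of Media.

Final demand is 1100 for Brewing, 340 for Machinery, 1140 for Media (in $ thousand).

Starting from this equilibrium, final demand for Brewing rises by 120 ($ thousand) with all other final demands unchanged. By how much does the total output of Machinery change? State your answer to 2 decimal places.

I − A =
  [   0.85    -0.05    -0.10]
  [  -0.45     0.70    -0.30]
  [  -0.10    -0.15     0.55]
Cofactors of I−A, C_ij = (−1)^(i+j)·(minor ij) (rows/columns in the sector order above):
  C_11 = (0.70)(0.55) − (-0.30)(-0.15) = 0.3400
  C_12 = −[(-0.45)(0.55) − (-0.30)(-0.10)] = 0.2775
  C_13 = (-0.45)(-0.15) − (0.70)(-0.10) = 0.1375
  C_21 = −[(-0.05)(0.55) − (-0.10)(-0.15)] = 0.0425
  C_22 = (0.85)(0.55) − (-0.10)(-0.10) = 0.4575
  C_23 = −[(0.85)(-0.15) − (-0.05)(-0.10)] = 0.1325
  C_31 = (-0.05)(-0.30) − (-0.10)(0.70) = 0.0850
  C_32 = −[(0.85)(-0.30) − (-0.10)(-0.45)] = 0.3000
  C_33 = (0.85)(0.70) − (-0.05)(-0.45) = 0.5725
det(I−A) = Σ_j (I−A)_1j·C_1j = (0.85)(0.3400) + (-0.05)(0.2775) + (-0.10)(0.1375) = 0.261375
adj(I−A) = Cᵀ =
  [ 0.3400   0.0425   0.0850]
  [ 0.2775   0.4575   0.3000]
  [ 0.1375   0.1325   0.5725]
(I − A)⁻¹ = adj(I−A) / det(I−A) ≈
  [   1.3008     0.1626     0.3252]
  [   1.0617     1.7504     1.1478]
  [   0.5261     0.5069     2.1903]
Δx = (I − A)⁻¹ Δd with Δd having +120 in the Brewing component and 0 elsewhere.
So Δx_2 = L_21 · (+120), where L_21 = adj(I−A)_21 / det(I−A) = 0.2775 / 0.261375.
Δx_2 = 0.2775 × (+120) / 0.261375 = 33.30 / 0.261375 ≈ 127.40.

Δx_2 = 127.40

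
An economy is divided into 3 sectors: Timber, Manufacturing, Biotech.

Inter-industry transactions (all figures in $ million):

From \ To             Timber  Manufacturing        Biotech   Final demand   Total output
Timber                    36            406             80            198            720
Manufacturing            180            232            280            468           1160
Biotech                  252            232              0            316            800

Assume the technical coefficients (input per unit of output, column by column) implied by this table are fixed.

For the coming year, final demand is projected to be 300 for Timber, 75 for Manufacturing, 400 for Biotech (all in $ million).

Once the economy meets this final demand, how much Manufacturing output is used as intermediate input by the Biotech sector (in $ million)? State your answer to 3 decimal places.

z_23 = 258.436

Technical coefficients a_ij = z_ij / X_j:
  a_11 = 36/720 = 0.05, a_21 = 180/720 = 0.25, a_31 = 252/720 = 0.35
  a_12 = 406/1160 = 0.35, a_22 = 232/1160 = 0.20, a_32 = 232/1160 = 0.20
  a_13 = 80/800 = 0.10, a_23 = 280/800 = 0.35, a_33 = 0/800 = 0.00
I − A =
  [   0.95    -0.35    -0.10]
  [  -0.25     0.80    -0.35]
  [  -0.35    -0.20     1.00]
Cofactors of I−A, C_ij = (−1)^(i+j)·(minor ij) (rows/columns in the sector order above):
  C_11 = (0.80)(1.00) − (-0.35)(-0.20) = 0.7300
  C_12 = −[(-0.25)(1.00) − (-0.35)(-0.35)] = 0.3725
  C_13 = (-0.25)(-0.20) − (0.80)(-0.35) = 0.3300
  C_21 = −[(-0.35)(1.00) − (-0.10)(-0.20)] = 0.3700
  C_22 = (0.95)(1.00) − (-0.10)(-0.35) = 0.9150
  C_23 = −[(0.95)(-0.20) − (-0.35)(-0.35)] = 0.3125
  C_31 = (-0.35)(-0.35) − (-0.10)(0.80) = 0.2025
  C_32 = −[(0.95)(-0.35) − (-0.10)(-0.25)] = 0.3575
  C_33 = (0.95)(0.80) − (-0.35)(-0.25) = 0.6725
det(I−A) = Σ_j (I−A)_1j·C_1j = (0.95)(0.7300) + (-0.35)(0.3725) + (-0.10)(0.3300) = 0.530125
adj(I−A) = Cᵀ =
  [ 0.7300   0.3700   0.2025]
  [ 0.3725   0.9150   0.3575]
  [ 0.3300   0.3125   0.6725]
(I − A)⁻¹ = adj(I−A) / det(I−A) ≈
  [   1.3770     0.6979     0.3820]
  [   0.7027     1.7260     0.6744]
  [   0.6225     0.5895     1.2686]
First solve x = (I − A)⁻¹ d = adj(I−A)·d / det(I−A); in particular x_3 = (0.3300·300 + 0.3125·75 + 0.6725·400) / 0.530125 = 391.4375 / 0.530125 ≈ 738.38717.
Intermediate flow from 2 to 3: z_23 = a_23 · x_3 = 0.35 × 391.4375 / 0.530125 = 137.003125 / 0.530125 ≈ 258.436.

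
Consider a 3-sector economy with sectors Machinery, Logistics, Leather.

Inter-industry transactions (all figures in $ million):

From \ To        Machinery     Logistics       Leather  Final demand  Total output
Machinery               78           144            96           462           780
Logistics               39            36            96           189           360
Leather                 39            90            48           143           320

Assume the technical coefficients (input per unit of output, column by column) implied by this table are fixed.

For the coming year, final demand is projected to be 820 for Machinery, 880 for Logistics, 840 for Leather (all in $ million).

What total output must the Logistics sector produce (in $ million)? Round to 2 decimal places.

Technical coefficients a_ij = z_ij / X_j:
  a_11 = 78/780 = 0.10, a_21 = 39/780 = 0.05, a_31 = 39/780 = 0.05
  a_12 = 144/360 = 0.40, a_22 = 36/360 = 0.10, a_32 = 90/360 = 0.25
  a_13 = 96/320 = 0.30, a_23 = 96/320 = 0.30, a_33 = 48/320 = 0.15
I − A =
  [   0.90    -0.40    -0.30]
  [  -0.05     0.90    -0.30]
  [  -0.05    -0.25     0.85]
Cofactors of I−A, C_ij = (−1)^(i+j)·(minor ij) (rows/columns in the sector order above):
  C_11 = (0.90)(0.85) − (-0.30)(-0.25) = 0.6900
  C_12 = −[(-0.05)(0.85) − (-0.30)(-0.05)] = 0.0575
  C_13 = (-0.05)(-0.25) − (0.90)(-0.05) = 0.0575
  C_21 = −[(-0.40)(0.85) − (-0.30)(-0.25)] = 0.4150
  C_22 = (0.90)(0.85) − (-0.30)(-0.05) = 0.7500
  C_23 = −[(0.90)(-0.25) − (-0.40)(-0.05)] = 0.2450
  C_31 = (-0.40)(-0.30) − (-0.30)(0.90) = 0.3900
  C_32 = −[(0.90)(-0.30) − (-0.30)(-0.05)] = 0.2850
  C_33 = (0.90)(0.90) − (-0.40)(-0.05) = 0.7900
det(I−A) = Σ_j (I−A)_1j·C_1j = (0.90)(0.6900) + (-0.40)(0.0575) + (-0.30)(0.0575) = 0.58075
adj(I−A) = Cᵀ =
  [ 0.6900   0.4150   0.3900]
  [ 0.0575   0.7500   0.2850]
  [ 0.0575   0.2450   0.7900]
(I − A)⁻¹ = adj(I−A) / det(I−A) ≈
  [   1.1881     0.7146     0.6715]
  [   0.0990     1.2914     0.4907]
  [   0.0990     0.4219     1.3603]
x = (I − A)⁻¹ d = adj(I−A)·d / det(I−A), with det(I−A) = 0.58075:
  x_1 = (0.6900·820 + 0.4150·880 + 0.3900·840) / 0.58075 = 1258.60 / 0.58075 ≈ 2167.20
  x_2 = (0.0575·820 + 0.7500·880 + 0.2850·840) / 0.58075 = 946.55 / 0.58075 ≈ 1629.88
  x_3 = (0.0575·820 + 0.2450·880 + 0.7900·840) / 0.58075 = 926.35 / 0.58075 ≈ 1595.09

x_2 = 1629.88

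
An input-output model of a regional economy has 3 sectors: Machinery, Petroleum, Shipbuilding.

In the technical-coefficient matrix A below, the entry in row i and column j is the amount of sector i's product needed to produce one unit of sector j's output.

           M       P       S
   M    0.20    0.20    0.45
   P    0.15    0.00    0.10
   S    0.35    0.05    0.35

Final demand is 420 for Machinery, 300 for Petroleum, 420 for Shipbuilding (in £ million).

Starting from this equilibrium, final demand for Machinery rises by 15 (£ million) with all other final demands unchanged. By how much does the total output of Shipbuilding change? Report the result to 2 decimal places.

I − A =
  [   0.80    -0.20    -0.45]
  [  -0.15     1.00    -0.10]
  [  -0.35    -0.05     0.65]
Cofactors of I−A, C_ij = (−1)^(i+j)·(minor ij) (rows/columns in the sector order above):
  C_11 = (1.00)(0.65) − (-0.10)(-0.05) = 0.6450
  C_12 = −[(-0.15)(0.65) − (-0.10)(-0.35)] = 0.1325
  C_13 = (-0.15)(-0.05) − (1.00)(-0.35) = 0.3575
  C_21 = −[(-0.20)(0.65) − (-0.45)(-0.05)] = 0.1525
  C_22 = (0.80)(0.65) − (-0.45)(-0.35) = 0.3625
  C_23 = −[(0.80)(-0.05) − (-0.20)(-0.35)] = 0.1100
  C_31 = (-0.20)(-0.10) − (-0.45)(1.00) = 0.4700
  C_32 = −[(0.80)(-0.10) − (-0.45)(-0.15)] = 0.1475
  C_33 = (0.80)(1.00) − (-0.20)(-0.15) = 0.7700
det(I−A) = Σ_j (I−A)_1j·C_1j = (0.80)(0.6450) + (-0.20)(0.1325) + (-0.45)(0.3575) = 0.328625
adj(I−A) = Cᵀ =
  [ 0.6450   0.1525   0.4700]
  [ 0.1325   0.3625   0.1475]
  [ 0.3575   0.1100   0.7700]
(I − A)⁻¹ = adj(I−A) / det(I−A) ≈
  [   1.9627     0.4641     1.4302]
  [   0.4032     1.1031     0.4488]
  [   1.0879     0.3347     2.3431]
Δx = (I − A)⁻¹ Δd with Δd having +15 in the Machinery component and 0 elsewhere.
So Δx_S = L_SM · (+15), where L_SM = adj(I−A)_SM / det(I−A) = 0.3575 / 0.328625.
Δx_S = 0.3575 × (+15) / 0.328625 = 5.3625 / 0.328625 ≈ 16.32.

Δx_S = 16.32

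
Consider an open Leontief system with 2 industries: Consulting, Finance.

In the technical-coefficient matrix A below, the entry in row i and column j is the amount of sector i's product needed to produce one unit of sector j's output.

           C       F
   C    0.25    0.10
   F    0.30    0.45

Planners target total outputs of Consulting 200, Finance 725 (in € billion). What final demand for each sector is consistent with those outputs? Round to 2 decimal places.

d_C = 77.50, d_F = 338.75

I − A =
  [   0.75    -0.10]
  [  -0.30     0.55]
d = (I − A) x:
  d_C = (+0.75)·200 + (-0.10)·725 = 77.50
  d_F = (-0.30)·200 + (+0.55)·725 = 338.75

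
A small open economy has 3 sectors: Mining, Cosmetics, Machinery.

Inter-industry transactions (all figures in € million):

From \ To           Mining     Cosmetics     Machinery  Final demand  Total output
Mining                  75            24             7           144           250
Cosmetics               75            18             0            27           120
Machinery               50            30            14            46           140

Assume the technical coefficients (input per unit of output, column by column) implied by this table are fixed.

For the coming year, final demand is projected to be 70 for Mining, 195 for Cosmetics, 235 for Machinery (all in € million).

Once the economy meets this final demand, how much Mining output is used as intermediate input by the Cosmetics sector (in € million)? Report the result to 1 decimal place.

Technical coefficients a_ij = z_ij / X_j:
  a_11 = 75/250 = 0.30, a_21 = 75/250 = 0.30, a_31 = 50/250 = 0.20
  a_12 = 24/120 = 0.20, a_22 = 18/120 = 0.15, a_32 = 30/120 = 0.25
  a_13 = 7/140 = 0.05, a_23 = 0/140 = 0.00, a_33 = 14/140 = 0.10
I − A =
  [   0.70    -0.20    -0.05]
  [  -0.30     0.85     0.00]
  [  -0.20    -0.25     0.90]
Cofactors of I−A, C_ij = (−1)^(i+j)·(minor ij) (rows/columns in the sector order above):
  C_11 = (0.85)(0.90) − (0.00)(-0.25) = 0.7650
  C_12 = −[(-0.30)(0.90) − (0.00)(-0.20)] = 0.2700
  C_13 = (-0.30)(-0.25) − (0.85)(-0.20) = 0.2450
  C_21 = −[(-0.20)(0.90) − (-0.05)(-0.25)] = 0.1925
  C_22 = (0.70)(0.90) − (-0.05)(-0.20) = 0.6200
  C_23 = −[(0.70)(-0.25) − (-0.20)(-0.20)] = 0.2150
  C_31 = (-0.20)(0.00) − (-0.05)(0.85) = 0.0425
  C_32 = −[(0.70)(0.00) − (-0.05)(-0.30)] = 0.0150
  C_33 = (0.70)(0.85) − (-0.20)(-0.30) = 0.5350
det(I−A) = Σ_j (I−A)_1j·C_1j = (0.70)(0.7650) + (-0.20)(0.2700) + (-0.05)(0.2450) = 0.46925
adj(I−A) = Cᵀ =
  [ 0.7650   0.1925   0.0425]
  [ 0.2700   0.6200   0.0150]
  [ 0.2450   0.2150   0.5350]
(I − A)⁻¹ = adj(I−A) / det(I−A) ≈
  [   1.6303     0.4102     0.0906]
  [   0.5754     1.3213     0.0320]
  [   0.5221     0.4582     1.1401]
First solve x = (I − A)⁻¹ d = adj(I−A)·d / det(I−A); in particular x_2 = (0.2700·70 + 0.6200·195 + 0.0150·235) / 0.46925 = 143.325 / 0.46925 ≈ 305.434.
Intermediate flow from 1 to 2: z_12 = a_12 · x_2 = 0.20 × 143.325 / 0.46925 = 28.665 / 0.46925 ≈ 61.1.

z_12 = 61.1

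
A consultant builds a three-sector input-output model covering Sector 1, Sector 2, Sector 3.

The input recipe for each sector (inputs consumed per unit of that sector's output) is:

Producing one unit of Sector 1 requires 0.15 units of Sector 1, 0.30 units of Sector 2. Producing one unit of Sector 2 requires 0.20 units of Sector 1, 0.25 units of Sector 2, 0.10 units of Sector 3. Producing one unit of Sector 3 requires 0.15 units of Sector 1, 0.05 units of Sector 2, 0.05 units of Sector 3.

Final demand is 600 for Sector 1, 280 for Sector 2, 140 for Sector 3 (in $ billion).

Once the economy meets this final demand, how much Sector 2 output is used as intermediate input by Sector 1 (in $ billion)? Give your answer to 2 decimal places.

I − A =
  [   0.85    -0.20    -0.15]
  [  -0.30     0.75    -0.05]
  [   0.00    -0.10     0.95]
Cofactors of I−A, C_ij = (−1)^(i+j)·(minor ij) (rows/columns in the sector order above):
  C_11 = (0.75)(0.95) − (-0.05)(-0.10) = 0.7075
  C_12 = −[(-0.30)(0.95) − (-0.05)(0.00)] = 0.2850
  C_13 = (-0.30)(-0.10) − (0.75)(0.00) = 0.0300
  C_21 = −[(-0.20)(0.95) − (-0.15)(-0.10)] = 0.2050
  C_22 = (0.85)(0.95) − (-0.15)(0.00) = 0.8075
  C_23 = −[(0.85)(-0.10) − (-0.20)(0.00)] = 0.0850
  C_31 = (-0.20)(-0.05) − (-0.15)(0.75) = 0.1225
  C_32 = −[(0.85)(-0.05) − (-0.15)(-0.30)] = 0.0875
  C_33 = (0.85)(0.75) − (-0.20)(-0.30) = 0.5775
det(I−A) = Σ_j (I−A)_1j·C_1j = (0.85)(0.7075) + (-0.20)(0.2850) + (-0.15)(0.0300) = 0.539875
adj(I−A) = Cᵀ =
  [ 0.7075   0.2050   0.1225]
  [ 0.2850   0.8075   0.0875]
  [ 0.0300   0.0850   0.5775]
(I − A)⁻¹ = adj(I−A) / det(I−A) ≈
  [   1.3105     0.3797     0.2269]
  [   0.5279     1.4957     0.1621]
  [   0.0556     0.1574     1.0697]
First solve x = (I − A)⁻¹ d = adj(I−A)·d / det(I−A); in particular x_1 = (0.7075·600 + 0.2050·280 + 0.1225·140) / 0.539875 = 499.05 / 0.539875 ≈ 924.3806.
Intermediate flow from 2 to 1: z_21 = a_21 · x_1 = 0.30 × 499.05 / 0.539875 = 149.715 / 0.539875 ≈ 277.31.

z_21 = 277.31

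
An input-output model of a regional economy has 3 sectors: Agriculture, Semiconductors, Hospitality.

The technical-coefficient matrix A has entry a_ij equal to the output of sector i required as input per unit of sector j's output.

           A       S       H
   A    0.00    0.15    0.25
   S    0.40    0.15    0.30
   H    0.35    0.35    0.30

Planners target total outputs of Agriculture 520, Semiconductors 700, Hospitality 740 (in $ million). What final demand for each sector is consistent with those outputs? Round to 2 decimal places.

I − A =
  [   1.00    -0.15    -0.25]
  [  -0.40     0.85    -0.30]
  [  -0.35    -0.35     0.70]
d = (I − A) x:
  d_A = (+1.00)·520 + (-0.15)·700 + (-0.25)·740 = 230.00
  d_S = (-0.40)·520 + (+0.85)·700 + (-0.30)·740 = 165.00
  d_H = (-0.35)·520 + (-0.35)·700 + (+0.70)·740 = 91.00

d_A = 230.00, d_S = 165.00, d_H = 91.00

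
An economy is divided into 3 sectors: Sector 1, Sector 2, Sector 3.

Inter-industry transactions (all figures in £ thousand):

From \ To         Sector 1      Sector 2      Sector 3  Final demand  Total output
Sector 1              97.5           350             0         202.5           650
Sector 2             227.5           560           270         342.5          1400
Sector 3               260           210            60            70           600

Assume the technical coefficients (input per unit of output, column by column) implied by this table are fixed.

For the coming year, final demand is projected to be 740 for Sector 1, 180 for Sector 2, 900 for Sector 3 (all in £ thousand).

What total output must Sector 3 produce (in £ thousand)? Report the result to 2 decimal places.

x_3 = 2294.74

Technical coefficients a_ij = z_ij / X_j:
  a_11 = 97.5/650 = 0.15, a_21 = 227.5/650 = 0.35, a_31 = 260/650 = 0.40
  a_12 = 350/1400 = 0.25, a_22 = 560/1400 = 0.40, a_32 = 210/1400 = 0.15
  a_13 = 0/600 = 0.00, a_23 = 270/600 = 0.45, a_33 = 60/600 = 0.10
I − A =
  [   0.85    -0.25     0.00]
  [  -0.35     0.60    -0.45]
  [  -0.40    -0.15     0.90]
Cofactors of I−A, C_ij = (−1)^(i+j)·(minor ij) (rows/columns in the sector order above):
  C_11 = (0.60)(0.90) − (-0.45)(-0.15) = 0.4725
  C_12 = −[(-0.35)(0.90) − (-0.45)(-0.40)] = 0.4950
  C_13 = (-0.35)(-0.15) − (0.60)(-0.40) = 0.2925
  C_21 = −[(-0.25)(0.90) − (0.00)(-0.15)] = 0.2250
  C_22 = (0.85)(0.90) − (0.00)(-0.40) = 0.7650
  C_23 = −[(0.85)(-0.15) − (-0.25)(-0.40)] = 0.2275
  C_31 = (-0.25)(-0.45) − (0.00)(0.60) = 0.1125
  C_32 = −[(0.85)(-0.45) − (0.00)(-0.35)] = 0.3825
  C_33 = (0.85)(0.60) − (-0.25)(-0.35) = 0.4225
det(I−A) = Σ_j (I−A)_1j·C_1j = (0.85)(0.4725) + (-0.25)(0.4950) + (0.00)(0.2925) = 0.277875
adj(I−A) = Cᵀ =
  [ 0.4725   0.2250   0.1125]
  [ 0.4950   0.7650   0.3825]
  [ 0.2925   0.2275   0.4225]
(I − A)⁻¹ = adj(I−A) / det(I−A) ≈
  [   1.7004     0.8097     0.4049]
  [   1.7814     2.7530     1.3765]
  [   1.0526     0.8187     1.5205]
x = (I − A)⁻¹ d = adj(I−A)·d / det(I−A), with det(I−A) = 0.277875:
  x_1 = (0.4725·740 + 0.2250·180 + 0.1125·900) / 0.277875 = 491.40 / 0.277875 ≈ 1768.42
  x_2 = (0.4950·740 + 0.7650·180 + 0.3825·900) / 0.277875 = 848.25 / 0.277875 ≈ 3052.63
  x_3 = (0.2925·740 + 0.2275·180 + 0.4225·900) / 0.277875 = 637.65 / 0.277875 ≈ 2294.74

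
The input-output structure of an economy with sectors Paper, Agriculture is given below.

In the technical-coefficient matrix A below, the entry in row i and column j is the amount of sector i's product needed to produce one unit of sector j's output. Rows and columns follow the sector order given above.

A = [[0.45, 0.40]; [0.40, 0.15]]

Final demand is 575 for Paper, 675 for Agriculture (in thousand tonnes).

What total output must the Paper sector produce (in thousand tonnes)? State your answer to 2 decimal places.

x_1 = 2467.48

I − A =
  [   0.55    -0.40]
  [  -0.40     0.85]
det(I−A) = (0.55)(0.85) − (-0.40)(-0.40) = 0.3075
adj(I−A) = [[0.85, 0.40], [0.40, 0.55]]
(I − A)⁻¹ = adj(I−A) / det(I−A) ≈
  [   2.7642     1.3008]
  [   1.3008     1.7886]
x = (I − A)⁻¹ d = adj(I−A)·d / det(I−A), with det(I−A) = 0.3075:
  x_1 = (0.85·575 + 0.40·675) / 0.3075 = 758.75 / 0.3075 ≈ 2467.48
  x_2 = (0.40·575 + 0.55·675) / 0.3075 = 601.25 / 0.3075 ≈ 1955.28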